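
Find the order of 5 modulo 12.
Powers of 5 mod 12: 5^1≡5, 5^2≡1. Order = 2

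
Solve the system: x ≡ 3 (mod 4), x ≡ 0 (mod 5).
M = 4 × 5 = 20. M₁ = 5, y₁ ≡ 1 (mod 4). M₂ = 4, y₂ ≡ 4 (mod 5). x = 3×5×1 + 0×4×4 ≡ 15 (mod 20)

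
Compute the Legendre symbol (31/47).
(31/47) = 31^{23} mod 47 = -1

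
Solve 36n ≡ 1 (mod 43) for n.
Since 43 is prime, by Fermat 36^(-1) ≡ 36^{41} ≡ 6 (mod 43). Verify: 36 × 6 = 216 ≡ 1 (mod 43)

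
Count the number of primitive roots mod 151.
Number of primitive roots mod 151 = φ(p-1) = φ(150) = 40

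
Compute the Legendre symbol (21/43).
(21/43) = 21^{21} mod 43 = 1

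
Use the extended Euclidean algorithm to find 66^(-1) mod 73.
Extended GCD: 66(-21) + 73(19) = 1. So 66^(-1) ≡ -21 ≡ 52 mod 73. Verify: 66 × 52 = 3432 ≡ 1 mod 73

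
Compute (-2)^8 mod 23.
By repeated squaring mod 23: (-2)^{1}≡21, (-2)^{2}≡4, (-2)^{4}≡16, (-2)^{8}≡3. So (-2)^{8} ≡ 3 mod 23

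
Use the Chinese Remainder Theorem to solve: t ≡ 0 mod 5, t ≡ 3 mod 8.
M = 5 × 8 = 40. M₁ = 8, y₁ ≡ 2 mod 5. M₂ = 5, y₂ ≡ 5 mod 8. t = 0×8×2 + 3×5×5 ≡ 35 mod 40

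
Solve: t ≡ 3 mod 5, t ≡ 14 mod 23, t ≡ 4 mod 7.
M = 5 × 23 × 7 = 805. M₁ = 161, y₁ ≡ 1 mod 5. M₂ = 35, y₂ ≡ 2 mod 23. M₃ = 115, y₃ ≡ 5 mod 7. t = 3×161×1 + 14×35×2 + 4×115×5 ≡ 543 mod 805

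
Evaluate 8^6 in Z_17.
By repeated squaring mod 17: 8^{1}≡8, 8^{2}≡13, 8^{4}≡16. Then 8^{6} = 8^{4+2} ≡ 16 × 13 ≡ 4 mod 17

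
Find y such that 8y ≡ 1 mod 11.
Since 11 is prime, by Fermat 8^(-1) ≡ 8^{9} ≡ 7 mod 11. Verify: 8 × 7 = 56 ≡ 1 mod 11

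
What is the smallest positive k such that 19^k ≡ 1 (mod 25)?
Powers of 19 mod 25: 19^1≡19, 19^2≡11, 19^3≡9, 19^4≡21, 19^5≡24, 19^6≡6, 19^7≡14, 19^8≡16, 19^9≡4, 19^10≡1. ord_25(19) = 10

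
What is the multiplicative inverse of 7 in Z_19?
Since 19 is prime, by Fermat 7^(-1) ≡ 7^{17} ≡ 11 mod 19. Verify: 7 × 11 = 77 ≡ 1 mod 19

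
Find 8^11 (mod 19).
By repeated squaring (mod 19): 8^{1}≡8, 8^{2}≡7, 8^{4}≡11, 8^{8}≡7. Then 8^{11} = 8^{8+2+1} ≡ 7 × 7 × 8 ≡ 12 (mod 19)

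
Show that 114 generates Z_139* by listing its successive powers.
114^1, 114^2, ..., 114^{138} mod 139: [114, 69, 82, 35, 98, 52, 90, 113, 94, 13, 92, 63, 93, 38, 23, 120, 58, 79, 110, 30, 84, 124, 97, 77, 21, 31, 59, 54, 40, 112, 119, 83, 10, 28, 134, 125, 72, 7, 103, 66, 18, 106, 130, 86, 74, 96, 102, 91, 88, 24, 95, 127, 22, 6, 128, 136, 75, 71, 32, 34, 123, 122, 8, 78, 135, 100, 2, 89, 138, 25, 70, 57, 104, 41, 87, 49, 26, 45, 126, 47, 76, 46, 101, 116, 19, 81, 60, 29, 109, 55, 15, 42, 62, 118, 108, 80, 85, 99, 27, 20, 56, 129, 111, 5, 14, 67, 132, 36, 73, 121, 33, 9, 53, 65, 43, 37, 48, 51, 115, 44, 12, 117, 133, 11, 3, 64, 68, 107, 105, 16, 17, 131, 61, 4, 39, 137, 50, 1]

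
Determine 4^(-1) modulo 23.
Since 23 is prime, by Fermat 4^(-1) ≡ 4^{21} ≡ 6 mod 23. Verify: 4 × 6 = 24 ≡ 1 mod 23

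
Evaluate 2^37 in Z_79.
By repeated squaring (mod 79): 2^{1}≡2, 2^{2}≡4, 2^{4}≡16, 2^{8}≡19, 2^{16}≡45, 2^{32}≡50. Then 2^{37} = 2^{32+4+1} ≡ 50 × 16 × 2 ≡ 20 (mod 79)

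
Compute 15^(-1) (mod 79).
Since 79 is prime, by Fermat 15^(-1) ≡ 15^{77} ≡ 58 (mod 79). Verify: 15 × 58 = 870 ≡ 1 (mod 79)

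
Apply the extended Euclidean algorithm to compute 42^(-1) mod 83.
Extended GCD: 42(2) + 83(-1) = 1. So 42^(-1) ≡ 2 mod 83. Verify: 42 × 2 = 84 ≡ 1 mod 83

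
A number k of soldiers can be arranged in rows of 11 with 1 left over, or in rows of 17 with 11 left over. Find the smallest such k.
M = 11 × 17 = 187. M₁ = 17, y₁ ≡ 2 (mod 11). M₂ = 11, y₂ ≡ 14 (mod 17). k = 1×17×2 + 11×11×14 ≡ 45 (mod 187)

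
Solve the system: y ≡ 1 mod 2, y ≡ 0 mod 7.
M = 2 × 7 = 14. M₁ = 7, y₁ ≡ 1 mod 2. M₂ = 2, y₂ ≡ 4 mod 7. y = 1×7×1 + 0×2×4 ≡ 7 mod 14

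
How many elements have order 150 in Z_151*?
A prime p has φ(p-1) primitive roots; here φ(150) = 40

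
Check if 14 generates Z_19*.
ord_19(14) divides 18. For each prime q|18: 14^{9}≡18, 14^{6}≡7, none ≡ 1. So 14 has order 18 and is a primitive root mod 19.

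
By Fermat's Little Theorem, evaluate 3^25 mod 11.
By Fermat: 3^{10} ≡ 1 (mod 11). 25 = 2×10 + 5. So 3^{25} ≡ 3^{5} ≡ 1 (mod 11)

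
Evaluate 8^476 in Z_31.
Using Fermat: 8^{30} ≡ 1 mod 31. 476 ≡ 26 mod 30. So 8^{476} ≡ 8^{26} ≡ 8 mod 31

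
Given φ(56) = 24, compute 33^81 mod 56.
By Euler: 33^{24} ≡ 1 mod 56 since gcd(33, 56) = 1. 81 = 3×24 + 9. So 33^{81} ≡ 33^{9} ≡ 41 mod 56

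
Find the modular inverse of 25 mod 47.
Since 47 is prime, by Fermat 25^(-1) ≡ 25^{45} ≡ 32 (mod 47). Verify: 25 × 32 = 800 ≡ 1 (mod 47)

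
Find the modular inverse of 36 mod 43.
Since 43 is prime, by Fermat 36^(-1) ≡ 36^{41} ≡ 6 (mod 43). Verify: 36 × 6 = 216 ≡ 1 (mod 43)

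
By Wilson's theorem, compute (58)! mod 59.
By Wilson's theorem, (58)! ≡ -1 ≡ 58 mod 59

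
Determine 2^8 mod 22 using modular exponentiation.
By repeated squaring (mod 22): 2^{1}≡2, 2^{2}≡4, 2^{4}≡16, 2^{8}≡14. So 2^{8} ≡ 14 (mod 22)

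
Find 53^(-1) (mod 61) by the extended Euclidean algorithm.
Extended GCD: 53(-23) + 61(20) = 1. So 53^(-1) ≡ -23 ≡ 38 (mod 61). Verify: 53 × 38 = 2014 ≡ 1 (mod 61)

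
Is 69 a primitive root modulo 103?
69^{34} ≡ 1 (mod 103) and 34 < 102, so ord_103(69) = 34 ≠ 102 and 69 is not a primitive root.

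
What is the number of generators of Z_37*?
Number of primitive roots mod 37 = φ(p-1) = φ(36) = 12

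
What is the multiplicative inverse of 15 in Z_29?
Since 29 is prime, by Fermat 15^(-1) ≡ 15^{27} ≡ 2 mod 29. Verify: 15 × 2 = 30 ≡ 1 mod 29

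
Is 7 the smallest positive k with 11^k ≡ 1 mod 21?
Powers of 11 mod 21: 11^1≡11, 11^2≡16, 11^3≡8, 11^4≡4, 11^5≡2, 11^6≡1. Already 11^6≡1, so the order is 6 < 7. No, the actual order is 6.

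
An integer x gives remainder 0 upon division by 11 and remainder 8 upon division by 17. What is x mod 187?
M = 11 × 17 = 187. M₁ = 17, y₁ ≡ 2 mod 11. M₂ = 11, y₂ ≡ 14 mod 17. x = 0×17×2 + 8×11×14 ≡ 110 mod 187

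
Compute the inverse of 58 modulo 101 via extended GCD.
Extended GCD: 58(-47) + 101(27) = 1. So 58^(-1) ≡ -47 ≡ 54 (mod 101). Verify: 58 × 54 = 3132 ≡ 1 (mod 101)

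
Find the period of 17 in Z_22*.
Powers of 17 mod 22: 17^1≡17, 17^2≡3, 17^3≡7, 17^4≡9, 17^5≡21, 17^6≡5, 17^7≡19, 17^8≡15, 17^9≡13, 17^10≡1. So the order of 17 is 10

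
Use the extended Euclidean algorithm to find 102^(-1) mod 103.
Extended GCD: 102(-1) + 103(1) = 1. So 102^(-1) ≡ -1 ≡ 102 (mod 103). Verify: 102 × 102 = 10404 ≡ 1 (mod 103)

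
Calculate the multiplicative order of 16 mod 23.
Powers of 16 mod 23: 16^1≡16, 16^2≡3, 16^3≡2, 16^4≡9, 16^5≡6, 16^6≡4, 16^7≡18, 16^8≡12, 16^9≡8, 16^10≡13, 16^11≡1. So the order of 16 is 11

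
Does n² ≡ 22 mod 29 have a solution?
By Euler's criterion: 22^{14} ≡ 1 mod 29. Since this equals 1, 22 is a QR.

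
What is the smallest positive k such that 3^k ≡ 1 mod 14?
Powers of 3 mod 14: 3^1≡3, 3^2≡9, 3^3≡13, 3^4≡11, 3^5≡5, 3^6≡1. So the order of 3 is 6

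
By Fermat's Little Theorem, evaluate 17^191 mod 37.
By Fermat: 17^{36} ≡ 1 mod 37. 191 ≡ 11 mod 36. So 17^{191} ≡ 17^{11} ≡ 32 mod 37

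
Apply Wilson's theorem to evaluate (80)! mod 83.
(82)! = (80)! × (81) × (82) ≡ -1 (mod 83). So (80)! ≡ -1 × [(82)(81)]^(-1) ≡ 41 (mod 83)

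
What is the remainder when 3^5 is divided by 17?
By repeated squaring (mod 17): 3^{1}≡3, 3^{2}≡9, 3^{4}≡13. Then 3^{5} = 3^{4+1} ≡ 13 × 3 ≡ 5 (mod 17)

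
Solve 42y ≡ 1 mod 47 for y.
Since 47 is prime, by Fermat 42^(-1) ≡ 42^{45} ≡ 28 mod 47. Verify: 42 × 28 = 1176 ≡ 1 mod 47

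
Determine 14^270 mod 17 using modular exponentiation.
Using Fermat: 14^{16} ≡ 1 mod 17. 270 ≡ 14 mod 16. So 14^{270} ≡ 14^{14} ≡ 2 mod 17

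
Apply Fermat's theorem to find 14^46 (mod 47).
By Fermat's Little Theorem, 14^{46} ≡ 1 (mod 47) since 47 is prime and gcd(14, 47) = 1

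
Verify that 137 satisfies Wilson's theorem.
(136)! mod 137 = 136. Since this equals -1 (mod 137), Wilson confirms 137 is prime.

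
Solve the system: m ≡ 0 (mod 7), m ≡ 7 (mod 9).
M = 7 × 9 = 63. M₁ = 9, y₁ ≡ 4 (mod 7). M₂ = 7, y₂ ≡ 4 (mod 9). m = 0×9×4 + 7×7×4 ≡ 7 (mod 63)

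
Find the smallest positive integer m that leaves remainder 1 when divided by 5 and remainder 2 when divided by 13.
M = 5 × 13 = 65. M₁ = 13, y₁ ≡ 2 mod 5. M₂ = 5, y₂ ≡ 8 mod 13. m = 1×13×2 + 2×5×8 ≡ 41 mod 65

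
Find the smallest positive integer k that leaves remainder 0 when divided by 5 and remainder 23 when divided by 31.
M = 5 × 31 = 155. M₁ = 31, y₁ ≡ 1 mod 5. M₂ = 5, y₂ ≡ 25 mod 31. k = 0×31×1 + 23×5×25 ≡ 85 mod 155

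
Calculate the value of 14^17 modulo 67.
By repeated squaring mod 67: 14^{1}≡14, 14^{2}≡62, 14^{4}≡25, 14^{8}≡22, 14^{16}≡15. Then 14^{17} = 14^{16+1} ≡ 15 × 14 ≡ 9 mod 67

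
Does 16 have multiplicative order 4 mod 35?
Powers of 16 mod 35: 16^1≡16, 16^2≡11, 16^3≡1. Already 16^3≡1, so the order is 3 < 4. No, the actual order is 3.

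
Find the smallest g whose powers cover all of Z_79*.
g = 3. For each prime q|78: 3^{39}≡78, 3^{26}≡23, 3^{6}≡18, none ≡ 1, so ord_79(3) = 78 and 3 is a primitive root.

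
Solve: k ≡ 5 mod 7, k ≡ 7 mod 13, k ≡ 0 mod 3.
M = 7 × 13 × 3 = 273. M₁ = 39, y₁ ≡ 2 mod 7. M₂ = 21, y₂ ≡ 5 mod 13. M₃ = 91, y₃ ≡ 1 mod 3. k = 5×39×2 + 7×21×5 + 0×91×1 ≡ 33 mod 273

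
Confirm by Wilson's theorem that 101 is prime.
(100)! mod 101 = 100. Since this equals -1 (mod 101), Wilson confirms 101 is prime.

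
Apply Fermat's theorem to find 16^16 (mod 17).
By Fermat's Little Theorem, 16^{16} ≡ 1 (mod 17) since 17 is prime and gcd(16, 17) = 1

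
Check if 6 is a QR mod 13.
By Euler's criterion: 6^{6} ≡ 12 (mod 13). Since this equals -1 (≡ 12), 6 is not a QR.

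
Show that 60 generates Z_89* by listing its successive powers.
60^1, 60^2, ..., 60^{88} mod 89: [60, 40, 86, 87, 58, 9, 6, 4, 62, 71, 77, 81, 54, 36, 24, 16, 70, 17, 41, 57, 38, 55, 7, 64, 13, 68, 75, 50, 63, 42, 28, 78, 52, 5, 33, 22, 74, 79, 23, 45, 30, 20, 43, 88, 29, 49, 3, 2, 31, 80, 83, 85, 27, 18, 12, 8, 35, 53, 65, 73, 19, 72, 48, 32, 51, 34, 82, 25, 76, 21, 14, 39, 26, 47, 61, 11, 37, 84, 56, 67, 15, 10, 66, 44, 59, 69, 46, 1]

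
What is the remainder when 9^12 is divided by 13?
Using Fermat: 9^{12} ≡ 1 (mod 13). 12 ≡ 0 (mod 12). So 9^{12} ≡ 9^{0} ≡ 1 (mod 13)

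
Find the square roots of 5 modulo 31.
The square roots of 5 mod 31 are 25 and 6. Verify: 25² = 625 ≡ 5 (mod 31)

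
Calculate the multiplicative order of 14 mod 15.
Powers of 14 mod 15: 14^1≡14, 14^2≡1. Order = 2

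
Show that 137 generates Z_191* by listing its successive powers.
137^1, 137^2, ..., 137^{190} mod 191: [137, 51, 111, 118, 122, 97, 110, 172, 71, 177, 183, 50, 165, 67, 11, 170, 179, 75, 152, 5, 112, 64, 173, 17, 37, 103, 168, 96, 164, 121, 151, 59, 61, 144, 55, 86, 131, 184, 187, 25, 178, 129, 101, 85, 185, 133, 76, 98, 56, 32, 182, 104, 114, 147, 84, 48, 82, 156, 171, 125, 126, 72, 123, 43, 161, 92, 189, 108, 89, 160, 146, 138, 188, 162, 38, 49, 28, 16, 91, 52, 57, 169, 42, 24, 41, 78, 181, 158, 63, 36, 157, 117, 176, 46, 190, 54, 140, 80, 73, 69, 94, 81, 19, 120, 14, 8, 141, 26, 124, 180, 21, 12, 116, 39, 186, 79, 127, 18, 174, 154, 88, 23, 95, 27, 70, 40, 132, 130, 47, 136, 105, 60, 7, 4, 166, 13, 62, 90, 106, 6, 58, 115, 93, 135, 159, 9, 87, 77, 44, 107, 143, 109, 35, 20, 66, 65, 119, 68, 148, 30, 99, 2, 83, 102, 31, 45, 53, 3, 29, 153, 142, 163, 175, 100, 139, 134, 22, 149, 167, 150, 113, 10, 33, 128, 155, 34, 74, 15, 145, 1]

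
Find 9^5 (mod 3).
By repeated squaring (mod 3): 9^{1}≡0, 9^{2}≡0, 9^{4}≡0. Then 9^{5} = 9^{4+1} ≡ 0 × 0 ≡ 0 (mod 3)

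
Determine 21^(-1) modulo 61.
Since 61 is prime, by Fermat 21^(-1) ≡ 21^{59} ≡ 32 mod 61. Verify: 21 × 32 = 672 ≡ 1 mod 61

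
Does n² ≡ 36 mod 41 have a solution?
By Euler's criterion: 36^{20} ≡ 1 mod 41. Since this equals 1, 36 is a QR.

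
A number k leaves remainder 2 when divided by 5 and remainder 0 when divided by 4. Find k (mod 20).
M = 5 × 4 = 20. M₁ = 4, y₁ ≡ 4 (mod 5). M₂ = 5, y₂ ≡ 1 (mod 4). k = 2×4×4 + 0×5×1 ≡ 12 (mod 20)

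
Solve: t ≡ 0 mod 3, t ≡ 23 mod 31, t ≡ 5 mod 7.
M = 3 × 31 × 7 = 651. M₁ = 217, y₁ ≡ 1 mod 3. M₂ = 21, y₂ ≡ 3 mod 31. M₃ = 93, y₃ ≡ 4 mod 7. t = 0×217×1 + 23×21×3 + 5×93×4 ≡ 54 mod 651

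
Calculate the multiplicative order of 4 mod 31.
Powers of 4 mod 31: 4^1≡4, 4^2≡16, 4^3≡2, 4^4≡8, 4^5≡1. Order = 5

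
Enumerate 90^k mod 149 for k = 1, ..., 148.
90^1, 90^2, ..., 90^{148} mod 149: [90, 54, 92, 85, 51, 120, 72, 73, 14, 68, 11, 96, 147, 118, 41, 114, 128, 47, 58, 5, 3, 121, 13, 127, 106, 4, 62, 67, 70, 42, 55, 33, 139, 143, 56, 123, 44, 86, 141, 25, 15, 9, 65, 39, 83, 20, 12, 37, 52, 61, 126, 16, 99, 119, 131, 19, 71, 132, 109, 125, 75, 45, 27, 46, 117, 100, 60, 36, 111, 7, 34, 80, 48, 148, 59, 95, 57, 64, 98, 29, 77, 76, 135, 81, 138, 53, 2, 31, 108, 35, 21, 102, 91, 144, 146, 28, 136, 22, 43, 145, 87, 82, 79, 107, 94, 116, 10, 6, 93, 26, 105, 63, 8, 124, 134, 140, 84, 110, 66, 129, 137, 112, 97, 88, 23, 133, 50, 30, 18, 130, 78, 17, 40, 24, 74, 104, 122, 103, 32, 49, 89, 113, 38, 142, 115, 69, 101, 1]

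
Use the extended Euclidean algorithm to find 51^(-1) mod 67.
Extended GCD: 51(-21) + 67(16) = 1. So 51^(-1) ≡ -21 ≡ 46 (mod 67). Verify: 51 × 46 = 2346 ≡ 1 (mod 67)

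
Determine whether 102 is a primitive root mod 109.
102^{54} ≡ 1 mod 109 and 54 < 108, so ord_109(102) = 54 ≠ 108 and 102 is not a primitive root.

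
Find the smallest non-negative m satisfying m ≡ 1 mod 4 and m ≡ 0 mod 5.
M = 4 × 5 = 20. M₁ = 5, y₁ ≡ 1 mod 4. M₂ = 4, y₂ ≡ 4 mod 5. m = 1×5×1 + 0×4×4 ≡ 5 mod 20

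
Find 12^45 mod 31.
Using Fermat: 12^{30} ≡ 1 mod 31. 45 ≡ 15 mod 30. So 12^{45} ≡ 12^{15} ≡ 30 mod 31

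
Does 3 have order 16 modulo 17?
ord_17(3) divides 16. For each prime q|16: 3^{8}≡16, none ≡ 1. So 3 has order 16 and is a primitive root mod 17.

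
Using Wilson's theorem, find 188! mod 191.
(190)! = (188)! × (189) × (190) ≡ -1 (mod 191). So (188)! ≡ -1 × [(190)(189)]^(-1) ≡ 95 (mod 191)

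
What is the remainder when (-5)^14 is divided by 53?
By repeated squaring mod 53: (-5)^{1}≡48, (-5)^{2}≡25, (-5)^{4}≡42, (-5)^{8}≡15. Then (-5)^{14} = (-5)^{8+4+2} ≡ 15 × 42 × 25 ≡ 9 mod 53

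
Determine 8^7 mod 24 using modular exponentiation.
By repeated squaring (mod 24): 8^{1}≡8, 8^{2}≡16, 8^{4}≡16. Then 8^{7} = 8^{4+2+1} ≡ 16 × 16 × 8 ≡ 8 (mod 24)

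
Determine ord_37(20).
Powers of 20 mod 37: 20^1≡20, 20^2≡30, 20^3≡8, 20^4≡12, 20^5≡18, 20^6≡27, 20^7≡22, 20^8≡33, 20^9≡31, 20^10≡28, 20^11≡5, 20^12≡26, 20^13≡2, 20^14≡3, 20^15≡23, 20^16≡16, 20^17≡24, 20^18≡36, 20^19≡17, 20^20≡7, 20^21≡29, 20^22≡25, 20^23≡19, 20^24≡10, 20^25≡15, 20^26≡4, 20^27≡6, 20^28≡9, 20^29≡32, 20^30≡11, 20^31≡35, 20^32≡34, 20^33≡14, 20^34≡21, 20^35≡13, 20^36≡1. ord_37(20) = 36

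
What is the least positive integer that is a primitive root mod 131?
g = 2. Powers: [2, 4, 8, 16, 32, 64, 128, 125, 119, ...] generates all 130 non-zero residues.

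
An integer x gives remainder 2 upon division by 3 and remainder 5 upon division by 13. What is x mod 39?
M = 3 × 13 = 39. M₁ = 13, y₁ ≡ 1 mod 3. M₂ = 3, y₂ ≡ 9 mod 13. x = 2×13×1 + 5×3×9 ≡ 5 mod 39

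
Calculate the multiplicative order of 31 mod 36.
Powers of 31 mod 36: 31^1≡31, 31^2≡25, 31^3≡19, 31^4≡13, 31^5≡7, 31^6≡1. Order = 6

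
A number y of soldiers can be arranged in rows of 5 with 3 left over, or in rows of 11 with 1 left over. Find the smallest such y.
M = 5 × 11 = 55. M₁ = 11, y₁ ≡ 1 (mod 5). M₂ = 5, y₂ ≡ 9 (mod 11). y = 3×11×1 + 1×5×9 ≡ 23 (mod 55)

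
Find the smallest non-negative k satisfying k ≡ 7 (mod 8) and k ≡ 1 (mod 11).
M = 8 × 11 = 88. M₁ = 11, y₁ ≡ 3 (mod 8). M₂ = 8, y₂ ≡ 7 (mod 11). k = 7×11×3 + 1×8×7 ≡ 23 (mod 88)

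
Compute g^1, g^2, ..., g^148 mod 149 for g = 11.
11^1, 11^2, ..., 11^{148} mod 149: [11, 121, 139, 39, 131, 100, 57, 31, 43, 26, 137, 17, 38, 120, 128, 67, 141, 61, 75, 80, 135, 144, 94, 140, 50, 103, 90, 96, 13, 143, 83, 19, 60, 64, 108, 145, 105, 112, 40, 142, 72, 47, 70, 25, 126, 45, 48, 81, 146, 116, 84, 30, 32, 54, 147, 127, 56, 20, 71, 36, 98, 35, 87, 63, 97, 24, 115, 73, 58, 42, 15, 16, 27, 148, 138, 28, 10, 110, 18, 49, 92, 118, 106, 123, 12, 132, 111, 29, 21, 82, 8, 88, 74, 69, 14, 5, 55, 9, 99, 46, 59, 53, 136, 6, 66, 130, 89, 85, 41, 4, 44, 37, 109, 7, 77, 102, 79, 124, 23, 104, 101, 68, 3, 33, 65, 119, 117, 95, 2, 22, 93, 129, 78, 113, 51, 114, 62, 86, 52, 125, 34, 76, 91, 107, 134, 133, 122, 1]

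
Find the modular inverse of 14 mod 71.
Since 71 is prime, by Fermat 14^(-1) ≡ 14^{69} ≡ 66 mod 71. Verify: 14 × 66 = 924 ≡ 1 mod 71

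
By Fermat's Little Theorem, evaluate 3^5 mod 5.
By Fermat: 3^{4} ≡ 1 mod 5. So 3^{5} = 3^{4} · 3^{1} ≡ 3^{1} ≡ 3 mod 5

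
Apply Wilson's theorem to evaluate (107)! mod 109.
(108)! = (107)! × (108) ≡ -1 mod 109. So (107)! ≡ -1 × (108)^(-1) ≡ (-1)×(-1) = 1 mod 109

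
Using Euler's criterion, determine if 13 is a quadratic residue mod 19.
By Euler's criterion: 13^{9} ≡ 18 (mod 19). Since this equals -1 (≡ 18), 13 is not a QR.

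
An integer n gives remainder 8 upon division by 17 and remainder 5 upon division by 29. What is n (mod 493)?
M = 17 × 29 = 493. M₁ = 29, y₁ ≡ 10 (mod 17). M₂ = 17, y₂ ≡ 12 (mod 29). n = 8×29×10 + 5×17×12 ≡ 382 (mod 493)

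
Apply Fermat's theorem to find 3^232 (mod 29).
By Fermat: 3^{28} ≡ 1 (mod 29). 232 ≡ 8 (mod 28). So 3^{232} ≡ 3^{8} ≡ 7 (mod 29)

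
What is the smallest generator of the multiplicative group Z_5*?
g = 2. Powers: [2, 4, 3, 1] generates all 4 non-zero residues.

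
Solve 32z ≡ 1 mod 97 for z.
Since 97 is prime, by Fermat 32^(-1) ≡ 32^{95} ≡ 94 mod 97. Verify: 32 × 94 = 3008 ≡ 1 mod 97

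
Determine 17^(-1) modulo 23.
Since 23 is prime, by Fermat 17^(-1) ≡ 17^{21} ≡ 19 mod 23. Verify: 17 × 19 = 323 ≡ 1 mod 23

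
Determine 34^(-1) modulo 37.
Since 37 is prime, by Fermat 34^(-1) ≡ 34^{35} ≡ 12 mod 37. Verify: 34 × 12 = 408 ≡ 1 mod 37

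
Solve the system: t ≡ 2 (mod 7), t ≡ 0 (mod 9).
M = 7 × 9 = 63. M₁ = 9, y₁ ≡ 4 (mod 7). M₂ = 7, y₂ ≡ 4 (mod 9). t = 2×9×4 + 0×7×4 ≡ 9 (mod 63)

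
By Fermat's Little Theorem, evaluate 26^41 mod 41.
By Fermat: 26^{40} ≡ 1 mod 41. So 26^{41} = 26^{40} · 26^{1} ≡ 26^{1} ≡ 26 mod 41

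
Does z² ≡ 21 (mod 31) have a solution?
By Euler's criterion: 21^{15} ≡ 30 (mod 31). Since this equals -1 (≡ 30), 21 is not a QR.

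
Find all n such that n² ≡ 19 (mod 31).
The square roots of 19 mod 31 are 9 and 22. Verify: 9² = 81 ≡ 19 (mod 31)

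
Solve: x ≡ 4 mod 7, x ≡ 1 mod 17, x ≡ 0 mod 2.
M = 7 × 17 × 2 = 238. M₁ = 34, y₁ ≡ 6 mod 7. M₂ = 14, y₂ ≡ 11 mod 17. M₃ = 119, y₃ ≡ 1 mod 2. x = 4×34×6 + 1×14×11 + 0×119×1 ≡ 18 mod 238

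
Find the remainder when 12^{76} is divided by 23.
By Fermat: 12^{22} ≡ 1 mod 23. 76 = 3×22 + 10. So 12^{76} ≡ 12^{10} ≡ 2 mod 23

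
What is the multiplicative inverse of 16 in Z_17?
Since 17 is prime, by Fermat 16^(-1) ≡ 16^{15} ≡ 16 mod 17. Verify: 16 × 16 = 256 ≡ 1 mod 17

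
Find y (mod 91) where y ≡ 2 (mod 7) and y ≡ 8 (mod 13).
M = 7 × 13 = 91. M₁ = 13, y₁ ≡ 6 (mod 7). M₂ = 7, y₂ ≡ 2 (mod 13). y = 2×13×6 + 8×7×2 ≡ 86 (mod 91)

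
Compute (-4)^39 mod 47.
By repeated squaring (mod 47): (-4)^{1}≡43, (-4)^{2}≡16, (-4)^{4}≡21, (-4)^{8}≡18, (-4)^{16}≡42, (-4)^{32}≡25. Then (-4)^{39} = (-4)^{32+4+2+1} ≡ 25 × 21 × 16 × 43 ≡ 5 (mod 47)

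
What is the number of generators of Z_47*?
A prime p has φ(p-1) primitive roots; here φ(46) = 22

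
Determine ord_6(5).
Powers of 5 mod 6: 5^1≡5, 5^2≡1. ord_6(5) = 2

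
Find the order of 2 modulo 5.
Powers of 2 mod 5: 2^1≡2, 2^2≡4, 2^3≡3, 2^4≡1. So the order of 2 is 4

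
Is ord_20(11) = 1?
Powers of 11 mod 20: 11^1≡11, 11^2≡1. 11^1≡11≢1, so ord ≠ 1. No, the actual order is 2.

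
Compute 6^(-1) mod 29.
Since 29 is prime, by Fermat 6^(-1) ≡ 6^{27} ≡ 5 mod 29. Verify: 6 × 5 = 30 ≡ 1 mod 29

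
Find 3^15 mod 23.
By repeated squaring mod 23: 3^{1}≡3, 3^{2}≡9, 3^{4}≡12, 3^{8}≡6. Then 3^{15} = 3^{8+4+2+1} ≡ 6 × 12 × 9 × 3 ≡ 12 mod 23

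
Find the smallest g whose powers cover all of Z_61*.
g = 2. For each prime q|60: 2^{30}≡60, 2^{20}≡47, 2^{12}≡9, none ≡ 1, so ord_61(2) = 60 and 2 is a primitive root.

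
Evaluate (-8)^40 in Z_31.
Using Fermat: (-8)^{30} ≡ 1 mod 31. 40 ≡ 10 mod 30. So (-8)^{40} ≡ (-8)^{10} ≡ 1 mod 31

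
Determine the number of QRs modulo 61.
Exactly half the non-zero residues mod a prime are QRs: (61-1)/2 = 30.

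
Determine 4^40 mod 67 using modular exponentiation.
By repeated squaring mod 67: 4^{1}≡4, 4^{2}≡16, 4^{4}≡55, 4^{8}≡10, 4^{16}≡33, 4^{32}≡17. Then 4^{40} = 4^{32+8} ≡ 17 × 10 ≡ 36 mod 67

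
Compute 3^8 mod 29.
By repeated squaring mod 29: 3^{1}≡3, 3^{2}≡9, 3^{4}≡23, 3^{8}≡7. So 3^{8} ≡ 7 mod 29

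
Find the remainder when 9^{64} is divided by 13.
By Fermat: 9^{12} ≡ 1 mod 13. 64 = 5×12 + 4. So 9^{64} ≡ 9^{4} ≡ 9 mod 13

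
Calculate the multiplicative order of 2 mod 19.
Powers of 2 mod 19: 2^1≡2, 2^2≡4, 2^3≡8, 2^4≡16, 2^5≡13, 2^6≡7, 2^7≡14, 2^8≡9, 2^9≡18, 2^10≡17, 2^11≡15, 2^12≡11, 2^13≡3, 2^14≡6, 2^15≡12, 2^16≡5, 2^17≡10, 2^18≡1. ord_19(2) = 18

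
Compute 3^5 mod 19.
By repeated squaring mod 19: 3^{1}≡3, 3^{2}≡9, 3^{4}≡5. Then 3^{5} = 3^{4+1} ≡ 5 × 3 ≡ 15 mod 19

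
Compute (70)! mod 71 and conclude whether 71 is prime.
(70)! mod 71 = 70. Since 70 ≡ -1 (mod 71), 71 is prime.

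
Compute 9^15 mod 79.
By repeated squaring (mod 79): 9^{1}≡9, 9^{2}≡2, 9^{4}≡4, 9^{8}≡16. Then 9^{15} = 9^{8+4+2+1} ≡ 16 × 4 × 2 × 9 ≡ 46 (mod 79)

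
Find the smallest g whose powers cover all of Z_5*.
g = 2. For each prime q|4: 2^{2}≡4, none ≡ 1, so ord_5(2) = 4 and 2 is a primitive root.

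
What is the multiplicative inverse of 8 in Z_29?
Since 29 is prime, by Fermat 8^(-1) ≡ 8^{27} ≡ 11 mod 29. Verify: 8 × 11 = 88 ≡ 1 mod 29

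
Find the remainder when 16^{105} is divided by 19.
By Fermat: 16^{18} ≡ 1 mod 19. 105 = 5×18 + 15. So 16^{105} ≡ 16^{15} ≡ 7 mod 19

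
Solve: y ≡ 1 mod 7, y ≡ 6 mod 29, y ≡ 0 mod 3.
M = 7 × 29 × 3 = 609. M₁ = 87, y₁ ≡ 5 mod 7. M₂ = 21, y₂ ≡ 18 mod 29. M₃ = 203, y₃ ≡ 2 mod 3. y = 1×87×5 + 6×21×18 + 0×203×2 ≡ 267 mod 609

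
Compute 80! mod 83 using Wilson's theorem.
(82)! = (80)! × (81) × (82) ≡ -1 mod 83. So (80)! ≡ -1 × [(82)(81)]^(-1) ≡ 41 mod 83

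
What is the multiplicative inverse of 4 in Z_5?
Since 5 is prime, by Fermat 4^(-1) ≡ 4^{3} ≡ 4 (mod 5). Verify: 4 × 4 = 16 ≡ 1 (mod 5)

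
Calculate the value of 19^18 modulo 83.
By repeated squaring mod 83: 19^{1}≡19, 19^{2}≡29, 19^{4}≡11, 19^{8}≡38, 19^{16}≡33. Then 19^{18} = 19^{16+2} ≡ 33 × 29 ≡ 44 mod 83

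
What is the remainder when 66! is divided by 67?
By Wilson's theorem, (66)! ≡ -1 ≡ 66 mod 67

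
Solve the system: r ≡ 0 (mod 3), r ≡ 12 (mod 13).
M = 3 × 13 = 39. M₁ = 13, y₁ ≡ 1 (mod 3). M₂ = 3, y₂ ≡ 9 (mod 13). r = 0×13×1 + 12×3×9 ≡ 12 (mod 39)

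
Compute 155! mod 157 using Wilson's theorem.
(156)! = (155)! × (156) ≡ -1 mod 157. So (155)! ≡ -1 × (156)^(-1) ≡ (-1)×(-1) = 1 mod 157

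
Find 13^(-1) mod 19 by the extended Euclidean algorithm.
Extended GCD: 13(3) + 19(-2) = 1. So 13^(-1) ≡ 3 mod 19. Verify: 13 × 3 = 39 ≡ 1 mod 19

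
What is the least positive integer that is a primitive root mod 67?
g = 2. Powers: [2, 4, 8, 16, 32, 64, 61, 55, 43, ...] generates all 66 non-zero residues.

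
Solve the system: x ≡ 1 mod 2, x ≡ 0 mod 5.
M = 2 × 5 = 10. M₁ = 5, y₁ ≡ 1 mod 2. M₂ = 2, y₂ ≡ 3 mod 5. x = 1×5×1 + 0×2×3 ≡ 5 mod 10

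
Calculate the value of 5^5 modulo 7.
By repeated squaring (mod 7): 5^{1}≡5, 5^{2}≡4, 5^{4}≡2. Then 5^{5} = 5^{4+1} ≡ 2 × 5 ≡ 3 (mod 7)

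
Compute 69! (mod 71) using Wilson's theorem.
(70)! = (69)! × (70) ≡ -1 (mod 71). So (69)! ≡ -1 × (70)^(-1) ≡ (-1)×(-1) = 1 (mod 71)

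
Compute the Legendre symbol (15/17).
(15/17) = 15^{8} mod 17 = 1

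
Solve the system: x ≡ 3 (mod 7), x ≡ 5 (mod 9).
M = 7 × 9 = 63. M₁ = 9, y₁ ≡ 4 (mod 7). M₂ = 7, y₂ ≡ 4 (mod 9). x = 3×9×4 + 5×7×4 ≡ 59 (mod 63)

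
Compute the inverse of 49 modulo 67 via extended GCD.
Extended GCD: 49(26) + 67(-19) = 1. So 49^(-1) ≡ 26 (mod 67). Verify: 49 × 26 = 1274 ≡ 1 (mod 67)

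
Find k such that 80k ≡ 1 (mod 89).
Since 89 is prime, by Fermat 80^(-1) ≡ 80^{87} ≡ 79 (mod 89). Verify: 80 × 79 = 6320 ≡ 1 (mod 89)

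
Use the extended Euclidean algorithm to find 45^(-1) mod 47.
Extended GCD: 45(23) + 47(-22) = 1. So 45^(-1) ≡ 23 mod 47. Verify: 45 × 23 = 1035 ≡ 1 mod 47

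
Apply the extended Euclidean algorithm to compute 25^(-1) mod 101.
Extended GCD: 25(-4) + 101(1) = 1. So 25^(-1) ≡ -4 ≡ 97 (mod 101). Verify: 25 × 97 = 2425 ≡ 1 (mod 101)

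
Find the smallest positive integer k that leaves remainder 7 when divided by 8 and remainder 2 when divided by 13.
M = 8 × 13 = 104. M₁ = 13, y₁ ≡ 5 (mod 8). M₂ = 8, y₂ ≡ 5 (mod 13). k = 7×13×5 + 2×8×5 ≡ 15 (mod 104)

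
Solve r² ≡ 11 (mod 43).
The square roots of 11 mod 43 are 21 and 22. Verify: 21² = 441 ≡ 11 (mod 43)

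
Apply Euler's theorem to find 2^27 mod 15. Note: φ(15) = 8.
By Euler: 2^{8} ≡ 1 mod 15 since gcd(2, 15) = 1. 27 = 3×8 + 3. So 2^{27} ≡ 2^{3} ≡ 8 mod 15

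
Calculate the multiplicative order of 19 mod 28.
Powers of 19 mod 28: 19^1≡19, 19^2≡25, 19^3≡27, 19^4≡9, 19^5≡3, 19^6≡1. ord_28(19) = 6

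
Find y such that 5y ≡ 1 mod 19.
Since 19 is prime, by Fermat 5^(-1) ≡ 5^{17} ≡ 4 mod 19. Verify: 5 × 4 = 20 ≡ 1 mod 19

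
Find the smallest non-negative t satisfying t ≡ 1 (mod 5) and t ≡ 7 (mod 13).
M = 5 × 13 = 65. M₁ = 13, y₁ ≡ 2 (mod 5). M₂ = 5, y₂ ≡ 8 (mod 13). t = 1×13×2 + 7×5×8 ≡ 46 (mod 65)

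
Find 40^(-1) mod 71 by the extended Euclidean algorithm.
Extended GCD: 40(16) + 71(-9) = 1. So 40^(-1) ≡ 16 mod 71. Verify: 40 × 16 = 640 ≡ 1 mod 71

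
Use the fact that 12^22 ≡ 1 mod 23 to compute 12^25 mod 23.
By Fermat: 12^{22} ≡ 1 mod 23. So 12^{25} = 12^{22} · 12^{3} ≡ 12^{3} ≡ 3 mod 23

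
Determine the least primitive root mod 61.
g = 2. Powers: [2, 4, 8, 16, 32, 3, ...] generates all 60 non-zero residues.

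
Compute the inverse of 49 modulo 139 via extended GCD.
Extended GCD: 49(-17) + 139(6) = 1. So 49^(-1) ≡ -17 ≡ 122 (mod 139). Verify: 49 × 122 = 5978 ≡ 1 (mod 139)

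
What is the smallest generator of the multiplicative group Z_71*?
g = 7. Powers: [7, 49, 59, 58, 51, 2, 14, ...] generates all 70 non-zero residues.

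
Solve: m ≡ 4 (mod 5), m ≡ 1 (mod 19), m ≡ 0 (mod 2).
M = 5 × 19 × 2 = 190. M₁ = 38, y₁ ≡ 2 (mod 5). M₂ = 10, y₂ ≡ 2 (mod 19). M₃ = 95, y₃ ≡ 1 (mod 2). m = 4×38×2 + 1×10×2 + 0×95×1 ≡ 134 (mod 190)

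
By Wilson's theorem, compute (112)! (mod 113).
By Wilson's theorem, (112)! ≡ -1 ≡ 112 (mod 113)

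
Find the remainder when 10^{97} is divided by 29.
By Fermat: 10^{28} ≡ 1 (mod 29). 97 = 3×28 + 13. So 10^{97} ≡ 10^{13} ≡ 26 (mod 29)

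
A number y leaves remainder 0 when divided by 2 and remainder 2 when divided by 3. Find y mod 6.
M = 2 × 3 = 6. M₁ = 3, y₁ ≡ 1 mod 2. M₂ = 2, y₂ ≡ 2 mod 3. y = 0×3×1 + 2×2×2 ≡ 2 mod 6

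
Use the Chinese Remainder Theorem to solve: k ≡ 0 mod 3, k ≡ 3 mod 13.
M = 3 × 13 = 39. M₁ = 13, y₁ ≡ 1 mod 3. M₂ = 3, y₂ ≡ 9 mod 13. k = 0×13×1 + 3×3×9 ≡ 3 mod 39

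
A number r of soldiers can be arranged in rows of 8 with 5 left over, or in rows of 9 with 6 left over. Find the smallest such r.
M = 8 × 9 = 72. M₁ = 9, y₁ ≡ 1 mod 8. M₂ = 8, y₂ ≡ 8 mod 9. r = 5×9×1 + 6×8×8 ≡ 69 mod 72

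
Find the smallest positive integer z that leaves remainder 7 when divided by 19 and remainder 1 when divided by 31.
M = 19 × 31 = 589. M₁ = 31, y₁ ≡ 8 (mod 19). M₂ = 19, y₂ ≡ 18 (mod 31). z = 7×31×8 + 1×19×18 ≡ 311 (mod 589)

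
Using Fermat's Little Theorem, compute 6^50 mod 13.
By Fermat: 6^{12} ≡ 1 (mod 13). 50 = 4×12 + 2. So 6^{50} ≡ 6^{2} ≡ 10 (mod 13)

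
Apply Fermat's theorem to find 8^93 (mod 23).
By Fermat: 8^{22} ≡ 1 (mod 23). 93 = 4×22 + 5. So 8^{93} ≡ 8^{5} ≡ 16 (mod 23)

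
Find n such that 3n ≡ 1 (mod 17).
Since 17 is prime, by Fermat 3^(-1) ≡ 3^{15} ≡ 6 (mod 17). Verify: 3 × 6 = 18 ≡ 1 (mod 17)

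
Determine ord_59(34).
Powers of 34 mod 59: 34^1≡34, 34^2≡35, 34^3≡10, 34^4≡45, 34^5≡55, 34^6≡41, 34^7≡37, 34^8≡19, 34^9≡56, 34^10≡16, 34^11≡13, 34^12≡29, 34^13≡42, 34^14≡12, 34^15≡54, 34^16≡7, 34^17≡2, 34^18≡9, 34^19≡11, 34^20≡20, 34^21≡31, 34^22≡51, 34^23≡23, 34^24≡15, 34^25≡38, 34^26≡53, 34^27≡32, 34^28≡26, 34^29≡58, 34^30≡25, 34^31≡24, 34^32≡49, 34^33≡14, 34^34≡4, 34^35≡18, 34^36≡22, 34^37≡40, 34^38≡3, 34^39≡43, 34^40≡46, 34^41≡30, 34^42≡17, 34^43≡47, 34^44≡5, 34^45≡52, 34^46≡57, 34^47≡50, 34^48≡48, 34^49≡39, 34^50≡28, 34^51≡8, 34^52≡36, 34^53≡44, 34^54≡21, 34^55≡6, 34^56≡27, 34^57≡33, 34^58≡1. ord_59(34) = 58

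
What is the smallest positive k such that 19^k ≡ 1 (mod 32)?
Powers of 19 mod 32: 19^1≡19, 19^2≡9, 19^3≡11, 19^4≡17, 19^5≡3, 19^6≡25, 19^7≡27, 19^8≡1. So the order of 19 is 8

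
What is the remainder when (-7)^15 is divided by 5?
Using Fermat: (-7)^{4} ≡ 1 mod 5. 15 ≡ 3 mod 4. So (-7)^{15} ≡ (-7)^{3} ≡ 2 mod 5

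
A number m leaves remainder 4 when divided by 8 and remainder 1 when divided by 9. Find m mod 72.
M = 8 × 9 = 72. M₁ = 9, y₁ ≡ 1 mod 8. M₂ = 8, y₂ ≡ 8 mod 9. m = 4×9×1 + 1×8×8 ≡ 28 mod 72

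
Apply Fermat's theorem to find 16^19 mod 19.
By Fermat: 16^{18} ≡ 1 mod 19. So 16^{19} = 16^{18} · 16^{1} ≡ 16^{1} ≡ 16 mod 19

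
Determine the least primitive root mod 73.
g = 5. For each prime q|72: 5^{36}≡72, 5^{24}≡8, none ≡ 1, so ord_73(5) = 72 and 5 is a primitive root.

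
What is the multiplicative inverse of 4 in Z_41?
Since 41 is prime, by Fermat 4^(-1) ≡ 4^{39} ≡ 31 mod 41. Verify: 4 × 31 = 124 ≡ 1 mod 41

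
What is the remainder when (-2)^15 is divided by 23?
By repeated squaring mod 23: (-2)^{1}≡21, (-2)^{2}≡4, (-2)^{4}≡16, (-2)^{8}≡3. Then (-2)^{15} = (-2)^{8+4+2+1} ≡ 3 × 16 × 4 × 21 ≡ 7 mod 23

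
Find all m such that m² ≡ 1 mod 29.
The square roots of 1 mod 29 are 1 and 28. Verify: 1² = 1 ≡ 1 mod 29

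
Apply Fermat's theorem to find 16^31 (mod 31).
By Fermat: 16^{30} ≡ 1 (mod 31). So 16^{31} = 16^{30} · 16^{1} ≡ 16^{1} ≡ 16 (mod 31)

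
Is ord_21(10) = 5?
Powers of 10 mod 21: 10^1≡10, 10^2≡16, 10^3≡13, 10^4≡4, 10^5≡19, 10^6≡1. 10^5≡19≢1, so ord ≠ 5. No, the actual order is 6.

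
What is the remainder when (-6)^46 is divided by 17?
Using Fermat: (-6)^{16} ≡ 1 mod 17. 46 ≡ 14 mod 16. So (-6)^{46} ≡ (-6)^{14} ≡ 9 mod 17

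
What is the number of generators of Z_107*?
Number of primitive roots mod 107 = φ(p-1) = φ(106) = 52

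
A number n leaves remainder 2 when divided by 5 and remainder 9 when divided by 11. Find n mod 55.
M = 5 × 11 = 55. M₁ = 11, y₁ ≡ 1 mod 5. M₂ = 5, y₂ ≡ 9 mod 11. n = 2×11×1 + 9×5×9 ≡ 42 mod 55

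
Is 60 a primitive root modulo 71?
60^{35} ≡ 1 mod 71 and 35 < 70, so ord_71(60) = 35 ≠ 70 and 60 is not a primitive root.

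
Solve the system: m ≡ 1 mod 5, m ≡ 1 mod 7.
M = 5 × 7 = 35. M₁ = 7, y₁ ≡ 3 mod 5. M₂ = 5, y₂ ≡ 3 mod 7. m = 1×7×3 + 1×5×3 ≡ 1 mod 35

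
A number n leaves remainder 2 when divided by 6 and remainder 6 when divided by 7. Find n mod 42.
M = 6 × 7 = 42. M₁ = 7, y₁ ≡ 1 mod 6. M₂ = 6, y₂ ≡ 6 mod 7. n = 2×7×1 + 6×6×6 ≡ 20 mod 42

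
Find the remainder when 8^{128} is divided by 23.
By Fermat: 8^{22} ≡ 1 (mod 23). 128 = 5×22 + 18. So 8^{128} ≡ 8^{18} ≡ 12 (mod 23)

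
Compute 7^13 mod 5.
Using Fermat: 7^{4} ≡ 1 mod 5. 13 ≡ 1 mod 4. So 7^{13} ≡ 7^{1} ≡ 2 mod 5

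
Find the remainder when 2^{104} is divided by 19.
By Fermat: 2^{18} ≡ 1 (mod 19). 104 = 5×18 + 14. So 2^{104} ≡ 2^{14} ≡ 6 (mod 19)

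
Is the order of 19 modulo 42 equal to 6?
Powers of 19 mod 42: 19^1≡19, 19^2≡25, 19^3≡13, 19^4≡37, 19^5≡31, 19^6≡1. First k with 19^k≡1 is k=6. Yes, ord_42(19) = 6.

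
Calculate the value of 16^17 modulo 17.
Using Fermat: 16^{16} ≡ 1 mod 17. 17 ≡ 1 mod 16. So 16^{17} ≡ 16^{1} ≡ 16 mod 17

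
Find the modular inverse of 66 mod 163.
Since 163 is prime, by Fermat 66^(-1) ≡ 66^{161} ≡ 42 mod 163. Verify: 66 × 42 = 2772 ≡ 1 mod 163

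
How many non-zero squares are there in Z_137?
Exactly half the non-zero residues mod a prime are QRs: (137-1)/2 = 68.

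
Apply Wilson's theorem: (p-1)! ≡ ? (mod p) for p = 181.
By Wilson's theorem, (180)! ≡ -1 ≡ 180 (mod 181)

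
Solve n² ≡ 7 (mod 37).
The square roots of 7 mod 37 are 9 and 28. Verify: 9² = 81 ≡ 7 (mod 37)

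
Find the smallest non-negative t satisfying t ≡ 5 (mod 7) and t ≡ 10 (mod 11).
M = 7 × 11 = 77. M₁ = 11, y₁ ≡ 2 (mod 7). M₂ = 7, y₂ ≡ 8 (mod 11). t = 5×11×2 + 10×7×8 ≡ 54 (mod 77)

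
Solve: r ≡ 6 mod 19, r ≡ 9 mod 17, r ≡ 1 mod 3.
M = 19 × 17 × 3 = 969. M₁ = 51, y₁ ≡ 3 mod 19. M₂ = 57, y₂ ≡ 3 mod 17. M₃ = 323, y₃ ≡ 2 mod 3. r = 6×51×3 + 9×57×3 + 1×323×2 ≡ 196 mod 969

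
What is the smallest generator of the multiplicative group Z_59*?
g = 2. Powers: [2, 4, 8, 16, 32, 5, ...] generates all 58 non-zero residues.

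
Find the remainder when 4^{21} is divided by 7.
By Fermat: 4^{6} ≡ 1 (mod 7). 21 = 3×6 + 3. So 4^{21} ≡ 4^{3} ≡ 1 (mod 7)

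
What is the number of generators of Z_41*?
There are φ(41-1) = φ(40) = 16 primitive roots modulo 41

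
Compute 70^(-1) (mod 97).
Since 97 is prime, by Fermat 70^(-1) ≡ 70^{95} ≡ 79 (mod 97). Verify: 70 × 79 = 5530 ≡ 1 (mod 97)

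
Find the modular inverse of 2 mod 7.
Since 7 is prime, by Fermat 2^(-1) ≡ 2^{5} ≡ 4 mod 7. Verify: 2 × 4 = 8 ≡ 1 mod 7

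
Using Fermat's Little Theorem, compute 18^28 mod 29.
By Fermat's Little Theorem, 18^{28} ≡ 1 mod 29 since 29 is prime and gcd(18, 29) = 1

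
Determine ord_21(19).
Powers of 19 mod 21: 19^1≡19, 19^2≡4, 19^3≡13, 19^4≡16, 19^5≡10, 19^6≡1. So the order of 19 is 6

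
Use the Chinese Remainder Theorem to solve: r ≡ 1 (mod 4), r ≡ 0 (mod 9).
M = 4 × 9 = 36. M₁ = 9, y₁ ≡ 1 (mod 4). M₂ = 4, y₂ ≡ 7 (mod 9). r = 1×9×1 + 0×4×7 ≡ 9 (mod 36)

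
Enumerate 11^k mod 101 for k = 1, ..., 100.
11^1, 11^2, ..., 11^{100} mod 101: [11, 20, 18, 97, 57, 21, 29, 16, 75, 17, 86, 37, 3, 33, 60, 54, 89, 70, 63, 87, 48, 23, 51, 56, 10, 9, 99, 79, 61, 65, 8, 88, 59, 43, 69, 52, 67, 30, 27, 95, 35, 82, 94, 24, 62, 76, 28, 5, 55, 100, 90, 81, 83, 4, 44, 80, 72, 85, 26, 84, 15, 64, 98, 68, 41, 47, 12, 31, 38, 14, 53, 78, 50, 45, 91, 92, 2, 22, 40, 36, 93, 13, 42, 58, 32, 49, 34, 71, 74, 6, 66, 19, 7, 77, 39, 25, 73, 96, 46, 1]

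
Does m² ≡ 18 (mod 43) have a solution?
By Euler's criterion: 18^{21} ≡ 42 (mod 43). Since this equals -1 (≡ 42), 18 is not a QR.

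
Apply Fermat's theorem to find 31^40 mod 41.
By Fermat's Little Theorem, 31^{40} ≡ 1 mod 41 since 41 is prime and gcd(31, 41) = 1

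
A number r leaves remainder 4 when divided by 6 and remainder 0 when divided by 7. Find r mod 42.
M = 6 × 7 = 42. M₁ = 7, y₁ ≡ 1 mod 6. M₂ = 6, y₂ ≡ 6 mod 7. r = 4×7×1 + 0×6×6 ≡ 28 mod 42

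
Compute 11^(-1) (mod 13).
Since 13 is prime, by Fermat 11^(-1) ≡ 11^{11} ≡ 6 (mod 13). Verify: 11 × 6 = 66 ≡ 1 (mod 13)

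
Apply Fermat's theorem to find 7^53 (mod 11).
By Fermat: 7^{10} ≡ 1 (mod 11). 53 = 5×10 + 3. So 7^{53} ≡ 7^{3} ≡ 2 (mod 11)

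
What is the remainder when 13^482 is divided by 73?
Using Fermat: 13^{72} ≡ 1 mod 73. 482 ≡ 50 mod 72. So 13^{482} ≡ 13^{50} ≡ 38 mod 73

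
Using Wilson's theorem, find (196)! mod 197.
By Wilson's theorem, (196)! ≡ -1 ≡ 196 mod 197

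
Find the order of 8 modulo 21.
Powers of 8 mod 21: 8^1≡8, 8^2≡1. Order = 2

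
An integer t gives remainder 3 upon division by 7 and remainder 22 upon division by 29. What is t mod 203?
M = 7 × 29 = 203. M₁ = 29, y₁ ≡ 1 mod 7. M₂ = 7, y₂ ≡ 25 mod 29. t = 3×29×1 + 22×7×25 ≡ 80 mod 203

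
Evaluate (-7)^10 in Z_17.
By repeated squaring mod 17: (-7)^{1}≡10, (-7)^{2}≡15, (-7)^{4}≡4, (-7)^{8}≡16. Then (-7)^{10} = (-7)^{8+2} ≡ 16 × 15 ≡ 2 mod 17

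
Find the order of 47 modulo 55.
Powers of 47 mod 55: 47^1≡47, 47^2≡9, 47^3≡38, 47^4≡26, 47^5≡12, 47^6≡14, 47^7≡53, 47^8≡16, 47^9≡37, 47^10≡34, 47^11≡3, 47^12≡31, 47^13≡27, 47^14≡4, 47^15≡23, 47^16≡36, 47^17≡42, 47^18≡49, 47^19≡48, 47^20≡1. ord_55(47) = 20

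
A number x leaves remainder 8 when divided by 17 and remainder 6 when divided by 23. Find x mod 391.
M = 17 × 23 = 391. M₁ = 23, y₁ ≡ 3 mod 17. M₂ = 17, y₂ ≡ 19 mod 23. x = 8×23×3 + 6×17×19 ≡ 144 mod 391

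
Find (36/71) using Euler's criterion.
(36/71) = 36^{35} mod 71 = 1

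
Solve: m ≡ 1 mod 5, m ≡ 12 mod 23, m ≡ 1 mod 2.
M = 5 × 23 × 2 = 230. M₁ = 46, y₁ ≡ 1 mod 5. M₂ = 10, y₂ ≡ 7 mod 23. M₃ = 115, y₃ ≡ 1 mod 2. m = 1×46×1 + 12×10×7 + 1×115×1 ≡ 81 mod 230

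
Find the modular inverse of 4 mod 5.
Since 5 is prime, by Fermat 4^(-1) ≡ 4^{3} ≡ 4 (mod 5). Verify: 4 × 4 = 16 ≡ 1 (mod 5)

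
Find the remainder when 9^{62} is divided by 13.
By Fermat: 9^{12} ≡ 1 (mod 13). 62 = 5×12 + 2. So 9^{62} ≡ 9^{2} ≡ 3 (mod 13)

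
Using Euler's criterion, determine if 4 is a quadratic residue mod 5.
By Euler's criterion: 4^{2} ≡ 1 (mod 5). Since this equals 1, 4 is a QR.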